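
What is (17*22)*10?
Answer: 3740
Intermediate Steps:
(17*22)*10 = 374*10 = 3740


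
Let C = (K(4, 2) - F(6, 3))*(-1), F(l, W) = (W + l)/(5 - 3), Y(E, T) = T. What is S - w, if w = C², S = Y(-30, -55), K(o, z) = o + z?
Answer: -229/4 ≈ -57.250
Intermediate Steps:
F(l, W) = W/2 + l/2 (F(l, W) = (W + l)/2 = (W + l)*(½) = W/2 + l/2)
S = -55
C = -3/2 (C = ((4 + 2) - ((½)*3 + (½)*6))*(-1) = (6 - (3/2 + 3))*(-1) = (6 - 1*9/2)*(-1) = (6 - 9/2)*(-1) = (3/2)*(-1) = -3/2 ≈ -1.5000)
w = 9/4 (w = (-3/2)² = 9/4 ≈ 2.2500)
S - w = -55 - 1*9/4 = -55 - 9/4 = -229/4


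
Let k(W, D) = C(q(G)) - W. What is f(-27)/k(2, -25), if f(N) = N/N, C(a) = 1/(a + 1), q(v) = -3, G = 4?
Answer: -2/5 ≈ -0.40000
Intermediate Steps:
C(a) = 1/(1 + a)
f(N) = 1
k(W, D) = -1/2 - W (k(W, D) = 1/(1 - 3) - W = 1/(-2) - W = -1/2 - W)
f(-27)/k(2, -25) = 1/(-1/2 - 1*2) = 1/(-1/2 - 2) = 1/(-5/2) = 1*(-2/5) = -2/5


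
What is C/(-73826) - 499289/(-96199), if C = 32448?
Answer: 16869522281/3550993687 ≈ 4.7506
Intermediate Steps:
C/(-73826) - 499289/(-96199) = 32448/(-73826) - 499289/(-96199) = 32448*(-1/73826) - 499289*(-1/96199) = -16224/36913 + 499289/96199 = 16869522281/3550993687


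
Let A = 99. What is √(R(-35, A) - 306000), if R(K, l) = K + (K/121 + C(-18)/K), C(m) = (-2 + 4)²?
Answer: I*√45362097690/385 ≈ 553.21*I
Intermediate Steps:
C(m) = 4 (C(m) = 2² = 4)
R(K, l) = 4/K + 122*K/121 (R(K, l) = K + (K/121 + 4/K) = K + (4/K + K/121) = 4/K + 122*K/121)
√(R(-35, A) - 306000) = √((4/(-35) + (122/121)*(-35)) - 306000) = √((4*(-1/35) - 4270/121) - 306000) = √((-4/35 - 4270/121) - 306000) = √(-149934/4235 - 306000) = √(-1296059934/4235) = I*√45362097690/385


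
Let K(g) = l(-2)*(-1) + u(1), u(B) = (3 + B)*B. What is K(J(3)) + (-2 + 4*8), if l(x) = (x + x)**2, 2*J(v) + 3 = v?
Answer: 18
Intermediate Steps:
J(v) = -3/2 + v/2
l(x) = 4*x**2 (l(x) = (2*x)**2 = 4*x**2)
u(B) = B*(3 + B)
K(g) = -12 (K(g) = (4*(-2)**2)*(-1) + 1*(3 + 1) = (4*4)*(-1) + 1*4 = 16*(-1) + 4 = -16 + 4 = -12)
K(J(3)) + (-2 + 4*8) = -12 + (-2 + 4*8) = -12 + (-2 + 32) = -12 + 30 = 18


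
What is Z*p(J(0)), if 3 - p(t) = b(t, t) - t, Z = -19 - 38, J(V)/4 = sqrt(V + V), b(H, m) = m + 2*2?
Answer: 57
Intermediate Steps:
b(H, m) = 4 + m (b(H, m) = m + 4 = 4 + m)
J(V) = 4*sqrt(2)*sqrt(V) (J(V) = 4*sqrt(V + V) = 4*sqrt(2*V) = 4*(sqrt(2)*sqrt(V)) = 4*sqrt(2)*sqrt(V))
Z = -57
p(t) = -1 (p(t) = 3 - ((4 + t) - t) = 3 - 1*4 = 3 - 4 = -1)
Z*p(J(0)) = -57*(-1) = 57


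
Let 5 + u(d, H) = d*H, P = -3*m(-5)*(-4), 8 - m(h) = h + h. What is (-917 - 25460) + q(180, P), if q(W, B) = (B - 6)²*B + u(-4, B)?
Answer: 9498354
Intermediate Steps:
m(h) = 8 - 2*h (m(h) = 8 - (h + h) = 8 - 2*h)
P = 216 (P = -3*(8 - 2*(-5))*(-4) = -3*(8 + 10)*(-4) = -3*18*(-4) = -54*(-4) = 216)
u(d, H) = -5 + H*d (u(d, H) = -5 + d*H = -5 + H*d)
q(W, B) = -5 - 4*B + B*(-6 + B)² (q(W, B) = (B - 6)²*B + (-5 + B*(-4)) = (-6 + B)²*B + (-5 - 4*B) = B*(-6 + B)² + (-5 - 4*B) = -5 - 4*B + B*(-6 + B)²)
(-917 - 25460) + q(180, P) = (-917 - 25460) + (-5 - 4*216 + 216*(-6 + 216)²) = -26377 + (-5 - 864 + 216*210²) = -26377 + (-5 - 864 + 216*44100) = -26377 + (-5 - 864 + 9525600) = -26377 + 9524731 = 9498354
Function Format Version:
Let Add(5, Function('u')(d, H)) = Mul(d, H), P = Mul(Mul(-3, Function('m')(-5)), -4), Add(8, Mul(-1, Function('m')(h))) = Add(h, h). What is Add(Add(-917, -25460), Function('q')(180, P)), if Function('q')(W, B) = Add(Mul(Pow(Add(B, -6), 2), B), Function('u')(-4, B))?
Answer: 9498354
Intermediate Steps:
Function('m')(h) = Add(8, Mul(-2, h)) (Function('m')(h) = Add(8, Mul(-1, Add(h, h))) = Add(8, Mul(-1, Mul(2, h))) = Add(8, Mul(-2, h)))
P = 216 (P = Mul(Mul(-3, Add(8, Mul(-2, -5))), -4) = Mul(Mul(-3, Add(8, 10)), -4) = Mul(Mul(-3, 18), -4) = Mul(-54, -4) = 216)
Function('u')(d, H) = Add(-5, Mul(H, d)) (Function('u')(d, H) = Add(-5, Mul(d, H)) = Add(-5, Mul(H, d)))
Function('q')(W, B) = Add(-5, Mul(-4, B), Mul(B, Pow(Add(-6, B), 2))) (Function('q')(W, B) = Add(Mul(Pow(Add(B, -6), 2), B), Add(-5, Mul(B, -4))) = Add(Mul(Pow(Add(-6, B), 2), B), Add(-5, Mul(-4, B))) = Add(Mul(B, Pow(Add(-6, B), 2)), Add(-5, Mul(-4, B))) = Add(-5, Mul(-4, B), Mul(B, Pow(Add(-6, B), 2))))
Add(Add(-917, -25460), Function('q')(180, P)) = Add(Add(-917, -25460), Add(-5, Mul(-4, 216), Mul(216, Pow(Add(-6, 216), 2)))) = Add(-26377, Add(-5, -864, Mul(216, Pow(210, 2)))) = Add(-26377, Add(-5, -864, Mul(216, 44100))) = Add(-26377, Add(-5, -864, 9525600)) = Add(-26377, 9524731) = 9498354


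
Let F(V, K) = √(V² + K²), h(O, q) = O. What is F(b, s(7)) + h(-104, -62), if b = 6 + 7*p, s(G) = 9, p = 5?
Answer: -104 + √1762 ≈ -62.024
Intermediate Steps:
b = 41 (b = 6 + 7*5 = 6 + 35 = 41)
F(V, K) = √(K² + V²)
F(b, s(7)) + h(-104, -62) = √(9² + 41²) - 104 = √(81 + 1681) - 104 = √1762 - 104 = -104 + √1762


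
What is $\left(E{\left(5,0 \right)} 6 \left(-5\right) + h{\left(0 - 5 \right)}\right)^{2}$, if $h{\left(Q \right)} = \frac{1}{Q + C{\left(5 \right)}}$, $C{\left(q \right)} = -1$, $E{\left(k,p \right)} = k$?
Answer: $\frac{811801}{36} \approx 22550.0$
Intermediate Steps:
$h{\left(Q \right)} = \frac{1}{-1 + Q}$ ($h{\left(Q \right)} = \frac{1}{Q - 1} = \frac{1}{-1 + Q}$)
$\left(E{\left(5,0 \right)} 6 \left(-5\right) + h{\left(0 - 5 \right)}\right)^{2} = \left(5 \cdot 6 \left(-5\right) + \frac{1}{-1 + \left(0 - 5\right)}\right)^{2} = \left(30 \left(-5\right) + \frac{1}{-1 + \left(0 - 5\right)}\right)^{2} = \left(-150 + \frac{1}{-1 - 5}\right)^{2} = \left(-150 + \frac{1}{-6}\right)^{2} = \left(-150 - \frac{1}{6}\right)^{2} = \left(- \frac{901}{6}\right)^{2} = \frac{811801}{36}$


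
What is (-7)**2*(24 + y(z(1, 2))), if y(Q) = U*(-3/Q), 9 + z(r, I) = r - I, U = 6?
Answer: 6321/5 ≈ 1264.2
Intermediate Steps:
z(r, I) = -9 + r - I (z(r, I) = -9 + (r - I) = -9 + r - I)
y(Q) = -18/Q (y(Q) = 6*(-3/Q) = -18/Q)
(-7)**2*(24 + y(z(1, 2))) = (-7)**2*(24 - 18/(-9 + 1 - 1*2)) = 49*(24 - 18/(-9 + 1 - 2)) = 49*(24 - 18/(-10)) = 49*(24 - 18*(-1/10)) = 49*(24 + 9/5) = 49*(129/5) = 6321/5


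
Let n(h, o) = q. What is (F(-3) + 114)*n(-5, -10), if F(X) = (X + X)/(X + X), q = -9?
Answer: -1035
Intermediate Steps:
n(h, o) = -9
F(X) = 1 (F(X) = (2*X)/((2*X)) = (2*X)*(1/(2*X)) = 1)
(F(-3) + 114)*n(-5, -10) = (1 + 114)*(-9) = 115*(-9) = -1035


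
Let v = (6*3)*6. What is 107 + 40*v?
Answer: 4427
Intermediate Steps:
v = 108 (v = 18*6 = 108)
107 + 40*v = 107 + 40*108 = 107 + 4320 = 4427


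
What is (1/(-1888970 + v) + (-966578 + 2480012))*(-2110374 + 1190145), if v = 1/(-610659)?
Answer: -1606509228482916023670255/1153516531231 ≈ -1.3927e+12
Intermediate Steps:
v = -1/610659 ≈ -1.6376e-6
(1/(-1888970 + v) + (-966578 + 2480012))*(-2110374 + 1190145) = (1/(-1888970 - 1/610659) + (-966578 + 2480012))*(-2110374 + 1190145) = (1/(-1153516531231/610659) + 1513434)*(-920229) = (-610659/1153516531231 + 1513434)*(-920229) = (1745771137926446595/1153516531231)*(-920229) = -1606509228482916023670255/1153516531231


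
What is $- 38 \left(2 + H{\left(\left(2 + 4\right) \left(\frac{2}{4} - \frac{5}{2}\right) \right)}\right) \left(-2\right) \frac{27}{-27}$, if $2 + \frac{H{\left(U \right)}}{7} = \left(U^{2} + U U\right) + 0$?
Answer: $-152304$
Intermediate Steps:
$H{\left(U \right)} = -14 + 14 U^{2}$ ($H{\left(U \right)} = -14 + 7 \left(\left(U^{2} + U U\right) + 0\right) = -14 + 7 \left(\left(U^{2} + U^{2}\right) + 0\right) = -14 + 7 \left(2 U^{2} + 0\right) = -14 + 7 \cdot 2 U^{2} = -14 + 14 U^{2}$)
$- 38 \left(2 + H{\left(\left(2 + 4\right) \left(\frac{2}{4} - \frac{5}{2}\right) \right)}\right) \left(-2\right) \frac{27}{-27} = - 38 \left(2 - \left(14 - 14 \left(\left(2 + 4\right) \left(\frac{2}{4} - \frac{5}{2}\right)\right)^{2}\right)\right) \left(-2\right) \frac{27}{-27} = - 38 \left(2 - \left(14 - 14 \left(6 \left(2 \cdot \frac{1}{4} - \frac{5}{2}\right)\right)^{2}\right)\right) \left(-2\right) 27 \left(- \frac{1}{27}\right) = - 38 \left(2 - \left(14 - 14 \left(6 \left(\frac{1}{2} - \frac{5}{2}\right)\right)^{2}\right)\right) \left(-2\right) \left(-1\right) = - 38 \left(2 - \left(14 - 14 \left(6 \left(-2\right)\right)^{2}\right)\right) \left(-2\right) \left(-1\right) = - 38 \left(2 - \left(14 - 14 \left(-12\right)^{2}\right)\right) \left(-2\right) \left(-1\right) = - 38 \left(2 + \left(-14 + 14 \cdot 144\right)\right) \left(-2\right) \left(-1\right) = - 38 \left(2 + \left(-14 + 2016\right)\right) \left(-2\right) \left(-1\right) = - 38 \left(2 + 2002\right) \left(-2\right) \left(-1\right) = - 38 \cdot 2004 \left(-2\right) \left(-1\right) = \left(-38\right) \left(-4008\right) \left(-1\right) = 152304 \left(-1\right) = -152304$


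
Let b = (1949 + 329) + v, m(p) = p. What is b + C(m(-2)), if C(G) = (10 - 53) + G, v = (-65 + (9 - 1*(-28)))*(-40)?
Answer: 3353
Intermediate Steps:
v = 1120 (v = (-65 + (9 + 28))*(-40) = (-65 + 37)*(-40) = -28*(-40) = 1120)
C(G) = -43 + G
b = 3398 (b = (1949 + 329) + 1120 = 2278 + 1120 = 3398)
b + C(m(-2)) = 3398 + (-43 - 2) = 3398 - 45 = 3353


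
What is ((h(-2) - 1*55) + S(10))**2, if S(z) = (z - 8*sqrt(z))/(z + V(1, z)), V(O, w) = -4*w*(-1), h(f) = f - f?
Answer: 375412/125 + 2192*sqrt(10)/125 ≈ 3058.8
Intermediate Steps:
h(f) = 0
V(O, w) = 4*w
S(z) = (z - 8*sqrt(z))/(5*z) (S(z) = (z - 8*sqrt(z))/(z + 4*z) = (z - 8*sqrt(z))/((5*z)) = (z - 8*sqrt(z))*(1/(5*z)) = (z - 8*sqrt(z))/(5*z))
((h(-2) - 1*55) + S(10))**2 = ((0 - 1*55) + (1/5)*(10 - 8*sqrt(10))/10)**2 = ((0 - 55) + (1/5)*(1/10)*(10 - 8*sqrt(10)))**2 = (-55 + (1/5 - 4*sqrt(10)/25))**2 = (-274/5 - 4*sqrt(10)/25)**2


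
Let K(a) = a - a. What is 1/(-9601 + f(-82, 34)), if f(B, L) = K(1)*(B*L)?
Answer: -1/9601 ≈ -0.00010416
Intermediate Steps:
K(a) = 0
f(B, L) = 0 (f(B, L) = 0*(B*L) = 0)
1/(-9601 + f(-82, 34)) = 1/(-9601 + 0) = 1/(-9601) = -1/9601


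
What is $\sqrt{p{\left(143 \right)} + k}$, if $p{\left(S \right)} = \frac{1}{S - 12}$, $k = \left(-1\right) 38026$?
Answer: $\frac{i \sqrt{652564055}}{131} \approx 195.0 i$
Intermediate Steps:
$k = -38026$
$p{\left(S \right)} = \frac{1}{-12 + S}$
$\sqrt{p{\left(143 \right)} + k} = \sqrt{\frac{1}{-12 + 143} - 38026} = \sqrt{\frac{1}{131} - 38026} = \sqrt{- \frac{4981405}{131}} = \frac{i \sqrt{652564055}}{131}$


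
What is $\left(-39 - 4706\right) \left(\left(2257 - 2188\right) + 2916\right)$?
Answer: $-14163825$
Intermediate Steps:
$\left(-39 - 4706\right) \left(\left(2257 - 2188\right) + 2916\right) = - 4745 \left(\left(2257 - 2188\right) + 2916\right) = - 4745 \left(69 + 2916\right) = \left(-4745\right) 2985 = -14163825$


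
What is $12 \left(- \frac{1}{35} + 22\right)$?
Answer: $\frac{9228}{35} \approx 263.66$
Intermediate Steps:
$12 \left(- \frac{1}{35} + 22\right) = 12 \cdot \frac{769}{35} = \frac{9228}{35}$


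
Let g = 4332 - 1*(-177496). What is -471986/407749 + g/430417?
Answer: -129010612990/175502101333 ≈ -0.73509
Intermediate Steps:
g = 181828 (g = 4332 + 177496 = 181828)
-471986/407749 + g/430417 = -471986/407749 + 181828/430417 = -129010612990/175502101333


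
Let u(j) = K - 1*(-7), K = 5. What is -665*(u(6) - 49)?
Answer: 24605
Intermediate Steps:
u(j) = 12 (u(j) = 5 - 1*(-7) = 5 + 7 = 12)
-665*(u(6) - 49) = -665*(12 - 49) = -665*(-37) = 24605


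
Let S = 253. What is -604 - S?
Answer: -857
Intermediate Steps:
-604 - S = -604 - 1*253 = -604 - 253 = -857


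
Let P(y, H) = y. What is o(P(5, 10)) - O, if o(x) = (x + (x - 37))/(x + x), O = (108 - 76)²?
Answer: -10267/10 ≈ -1026.7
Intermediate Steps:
O = 1024 (O = 32² = 1024)
o(x) = (-37 + 2*x)/(2*x) (o(x) = (x + (-37 + x))/((2*x)) = (-37 + 2*x)*(1/(2*x)) = (-37 + 2*x)/(2*x))
o(P(5, 10)) - O = (-37/2 + 5)/5 - 1*1024 = (⅕)*(-27/2) - 1024 = -27/10 - 1024 = -10267/10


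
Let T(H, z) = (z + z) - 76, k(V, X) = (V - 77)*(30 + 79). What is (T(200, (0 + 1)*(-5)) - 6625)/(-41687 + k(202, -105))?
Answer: 2237/9354 ≈ 0.23915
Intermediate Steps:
k(V, X) = -8393 + 109*V (k(V, X) = (-77 + V)*109 = -8393 + 109*V)
T(H, z) = -76 + 2*z (T(H, z) = 2*z - 76 = -76 + 2*z)
(T(200, (0 + 1)*(-5)) - 6625)/(-41687 + k(202, -105)) = ((-76 + 2*((0 + 1)*(-5))) - 6625)/(-41687 + (-8393 + 109*202)) = ((-76 + 2*(1*(-5))) - 6625)/(-41687 + (-8393 + 22018)) = ((-76 + 2*(-5)) - 6625)/(-41687 + 13625) = ((-76 - 10) - 6625)/(-28062) = (-86 - 6625)*(-1/28062) = -6711*(-1/28062) = 2237/9354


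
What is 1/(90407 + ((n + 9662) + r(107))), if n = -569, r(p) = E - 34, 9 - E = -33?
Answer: 1/99508 ≈ 1.0049e-5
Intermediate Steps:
E = 42 (E = 9 - 1*(-33) = 9 + 33 = 42)
r(p) = 8 (r(p) = 42 - 34 = 8)
1/(90407 + ((n + 9662) + r(107))) = 1/(90407 + ((-569 + 9662) + 8)) = 1/(90407 + (9093 + 8)) = 1/(90407 + 9101) = 1/99508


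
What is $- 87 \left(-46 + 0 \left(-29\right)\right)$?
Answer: $4002$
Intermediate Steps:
$- 87 \left(-46 + 0 \left(-29\right)\right) = - 87 \left(-46 + 0\right) = \left(-87\right) \left(-46\right) = 4002$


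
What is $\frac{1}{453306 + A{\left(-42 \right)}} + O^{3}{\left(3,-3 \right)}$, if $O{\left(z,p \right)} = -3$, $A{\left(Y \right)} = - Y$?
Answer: $- \frac{12240395}{453348} \approx -27.0$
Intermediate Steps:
$\frac{1}{453306 + A{\left(-42 \right)}} + O^{3}{\left(3,-3 \right)} = \frac{1}{453306 - -42} + \left(-3\right)^{3} = \frac{1}{453306 + 42} - 27 = \frac{1}{453348} - 27 = - \frac{12240395}{453348}$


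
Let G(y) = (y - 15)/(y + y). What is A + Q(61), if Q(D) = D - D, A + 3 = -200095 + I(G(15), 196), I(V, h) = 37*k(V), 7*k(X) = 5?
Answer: -1400501/7 ≈ -2.0007e+5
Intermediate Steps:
k(X) = 5/7 (k(X) = (⅐)*5 = 5/7)
G(y) = (-15 + y)/(2*y) (G(y) = (-15 + y)/((2*y)) = (-15 + y)*(1/(2*y)) = (-15 + y)/(2*y))
I(V, h) = 185/7 (I(V, h) = 37*(5/7) = 185/7)
A = -1400501/7 (A = -3 + (-200095 + 185/7) = -3 - 1400480/7 = -1400501/7 ≈ -2.0007e+5)
Q(D) = 0
A + Q(61) = -1400501/7 + 0 = -1400501/7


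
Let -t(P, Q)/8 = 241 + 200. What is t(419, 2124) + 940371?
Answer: 936843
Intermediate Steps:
t(P, Q) = -3528 (t(P, Q) = -8*(241 + 200) = -8*441 = -3528)
t(419, 2124) + 940371 = -3528 + 940371 = 936843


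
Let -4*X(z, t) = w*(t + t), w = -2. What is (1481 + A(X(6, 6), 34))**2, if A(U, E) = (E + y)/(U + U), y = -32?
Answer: 78978769/36 ≈ 2.1939e+6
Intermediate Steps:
X(z, t) = t (X(z, t) = -(-1)*(t + t)/2 = -(-1)*2*t/2 = -(-1)*t = t)
A(U, E) = (-32 + E)/(2*U) (A(U, E) = (E - 32)/(U + U) = (-32 + E)/((2*U)) = (-32 + E)*(1/(2*U)) = (-32 + E)/(2*U))
(1481 + A(X(6, 6), 34))**2 = (1481 + (1/2)*(-32 + 34)/6)**2 = (1481 + (1/2)*(1/6)*2)**2 = (1481 + 1/6)**2 = (8887/6)**2 = 78978769/36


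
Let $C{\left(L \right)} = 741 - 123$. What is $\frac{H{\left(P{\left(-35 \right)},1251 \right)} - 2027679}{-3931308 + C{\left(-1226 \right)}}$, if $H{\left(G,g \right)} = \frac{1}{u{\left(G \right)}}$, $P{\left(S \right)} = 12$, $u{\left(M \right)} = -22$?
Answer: $\frac{44608939}{86475180} \approx 0.51586$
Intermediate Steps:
$C{\left(L \right)} = 618$
$H{\left(G,g \right)} = - \frac{1}{22}$ ($H{\left(G,g \right)} = \frac{1}{-22} = - \frac{1}{22}$)
$\frac{H{\left(P{\left(-35 \right)},1251 \right)} - 2027679}{-3931308 + C{\left(-1226 \right)}} = \frac{- \frac{1}{22} - 2027679}{-3931308 + 618} = - \frac{44608939}{22 \left(-3930690\right)} = \left(- \frac{44608939}{22}\right) \left(- \frac{1}{3930690}\right) = \frac{44608939}{86475180}$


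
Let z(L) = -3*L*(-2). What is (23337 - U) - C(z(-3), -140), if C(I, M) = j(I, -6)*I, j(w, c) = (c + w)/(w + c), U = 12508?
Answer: 10847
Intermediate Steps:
z(L) = 6*L
j(w, c) = 1 (j(w, c) = (c + w)/(c + w) = 1)
C(I, M) = I (C(I, M) = 1*I = I)
(23337 - U) - C(z(-3), -140) = (23337 - 1*12508) - 6*(-3) = (23337 - 12508) - 1*(-18) = 10829 + 18 = 10847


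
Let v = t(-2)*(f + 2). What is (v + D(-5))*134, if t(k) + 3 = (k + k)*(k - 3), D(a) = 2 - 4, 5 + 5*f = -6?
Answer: -3618/5 ≈ -723.60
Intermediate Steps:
f = -11/5 (f = -1 + (1/5)*(-6) = -1 - 6/5 = -11/5 ≈ -2.2000)
D(a) = -2
t(k) = -3 + 2*k*(-3 + k) (t(k) = -3 + (k + k)*(k - 3) = -3 + (2*k)*(-3 + k) = -3 + 2*k*(-3 + k))
v = -17/5 (v = (-3 - 6*(-2) + 2*(-2)**2)*(-11/5 + 2) = (-3 + 12 + 2*4)*(-1/5) = (-3 + 12 + 8)*(-1/5) = 17*(-1/5) = -17/5 ≈ -3.4000)
(v + D(-5))*134 = (-17/5 - 2)*134 = -27/5*134 = -3618/5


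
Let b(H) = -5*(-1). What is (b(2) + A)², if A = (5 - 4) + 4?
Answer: 100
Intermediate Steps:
b(H) = 5
A = 5 (A = 1 + 4 = 5)
(b(2) + A)² = (5 + 5)² = 10² = 100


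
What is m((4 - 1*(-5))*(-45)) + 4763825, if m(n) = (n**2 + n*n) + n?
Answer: 5091470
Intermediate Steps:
m(n) = n + 2*n**2 (m(n) = (n**2 + n**2) + n = 2*n**2 + n = n + 2*n**2)
m((4 - 1*(-5))*(-45)) + 4763825 = ((4 - 1*(-5))*(-45))*(1 + 2*((4 - 1*(-5))*(-45))) + 4763825 = ((4 + 5)*(-45))*(1 + 2*((4 + 5)*(-45))) + 4763825 = (9*(-45))*(1 + 2*(9*(-45))) + 4763825 = -405*(1 + 2*(-405)) + 4763825 = -405*(1 - 810) + 4763825 = -405*(-809) + 4763825 = 327645 + 4763825 = 5091470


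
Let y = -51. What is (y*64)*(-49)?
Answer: 159936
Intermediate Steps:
(y*64)*(-49) = -51*64*(-49) = -3264*(-49) = 159936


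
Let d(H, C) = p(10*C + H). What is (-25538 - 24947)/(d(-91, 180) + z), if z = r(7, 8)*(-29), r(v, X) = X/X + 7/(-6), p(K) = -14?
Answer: 60582/11 ≈ 5507.5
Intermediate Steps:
d(H, C) = -14
r(v, X) = -⅙ (r(v, X) = 1 + 7*(-⅙) = 1 - 7/6 = -⅙)
z = 29/6 (z = -⅙*(-29) = 29/6 ≈ 4.8333)
(-25538 - 24947)/(d(-91, 180) + z) = (-25538 - 24947)/(-14 + 29/6) = -50485/(-55/6) = -50485*(-6/55) = 60582/11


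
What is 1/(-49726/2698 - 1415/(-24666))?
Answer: -33274434/611361923 ≈ -0.054427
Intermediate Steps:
1/(-49726/2698 - 1415/(-24666)) = 1/(-49726*1/2698 - 1415*(-1/24666)) = 1/(-24863/1349 + 1415/24666) = 1/(-611361923/33274434) = -33274434/611361923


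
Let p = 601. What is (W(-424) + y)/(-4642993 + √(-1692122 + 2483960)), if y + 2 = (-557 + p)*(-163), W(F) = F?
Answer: 35277460814/21557383206211 + 22794*√87982/21557383206211 ≈ 0.0016368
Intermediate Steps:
y = -7174 (y = -2 + (-557 + 601)*(-163) = -2 + 44*(-163) = -2 - 7172 = -7174)
(W(-424) + y)/(-4642993 + √(-1692122 + 2483960)) = (-424 - 7174)/(-4642993 + √(-1692122 + 2483960)) = -7598/(-4642993 + √791838) = -7598/(-4642993 + 3*√87982)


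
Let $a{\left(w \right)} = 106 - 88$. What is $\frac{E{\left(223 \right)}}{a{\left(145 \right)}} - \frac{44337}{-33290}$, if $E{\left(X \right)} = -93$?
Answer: $- \frac{191492}{49935} \approx -3.8348$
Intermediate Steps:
$a{\left(w \right)} = 18$ ($a{\left(w \right)} = 106 - 88 = 18$)
$\frac{E{\left(223 \right)}}{a{\left(145 \right)}} - \frac{44337}{-33290} = - \frac{93}{18} - \frac{44337}{-33290} = \left(-93\right) \frac{1}{18} - - \frac{44337}{33290} = - \frac{31}{6} + \frac{44337}{33290} = - \frac{191492}{49935}$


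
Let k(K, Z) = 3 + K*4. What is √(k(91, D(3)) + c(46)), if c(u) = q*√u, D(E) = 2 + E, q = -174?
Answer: √(367 - 174*√46) ≈ 28.515*I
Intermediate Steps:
c(u) = -174*√u
k(K, Z) = 3 + 4*K
√(k(91, D(3)) + c(46)) = √((3 + 4*91) - 174*√46) = √((3 + 364) - 174*√46) = √(367 - 174*√46)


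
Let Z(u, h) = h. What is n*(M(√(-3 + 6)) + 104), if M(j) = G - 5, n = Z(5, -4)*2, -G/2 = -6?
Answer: -888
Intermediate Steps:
G = 12 (G = -2*(-6) = 12)
n = -8 (n = -4*2 = -8)
M(j) = 7 (M(j) = 12 - 5 = 7)
n*(M(√(-3 + 6)) + 104) = -8*(7 + 104) = -8*111 = -888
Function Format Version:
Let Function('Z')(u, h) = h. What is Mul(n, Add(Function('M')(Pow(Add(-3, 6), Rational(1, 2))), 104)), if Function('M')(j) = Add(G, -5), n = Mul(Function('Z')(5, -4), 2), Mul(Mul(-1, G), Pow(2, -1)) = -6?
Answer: -888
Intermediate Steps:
G = 12 (G = Mul(-2, -6) = 12)
n = -8 (n = Mul(-4, 2) = -8)
Function('M')(j) = 7 (Function('M')(j) = Add(12, -5) = 7)
Mul(n, Add(Function('M')(Pow(Add(-3, 6), Rational(1, 2))), 104)) = Mul(-8, Add(7, 104)) = Mul(-8, 111) = -888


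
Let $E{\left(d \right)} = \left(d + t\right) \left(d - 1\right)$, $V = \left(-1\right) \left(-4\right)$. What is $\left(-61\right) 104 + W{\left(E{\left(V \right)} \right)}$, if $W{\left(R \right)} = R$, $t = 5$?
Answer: $-6317$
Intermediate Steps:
$V = 4$
$E{\left(d \right)} = \left(-1 + d\right) \left(5 + d\right)$ ($E{\left(d \right)} = \left(d + 5\right) \left(d - 1\right) = \left(5 + d\right) \left(-1 + d\right) = \left(-1 + d\right) \left(5 + d\right)$)
$\left(-61\right) 104 + W{\left(E{\left(V \right)} \right)} = \left(-61\right) 104 + \left(-5 + 4^{2} + 4 \cdot 4\right) = -6344 + \left(-5 + 16 + 16\right) = -6344 + 27 = -6317$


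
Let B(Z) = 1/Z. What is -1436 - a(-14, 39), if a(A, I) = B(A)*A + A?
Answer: -1423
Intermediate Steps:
a(A, I) = 1 + A (a(A, I) = A/A + A = 1 + A)
-1436 - a(-14, 39) = -1436 - (1 - 14) = -1436 - 1*(-13) = -1436 + 13 = -1423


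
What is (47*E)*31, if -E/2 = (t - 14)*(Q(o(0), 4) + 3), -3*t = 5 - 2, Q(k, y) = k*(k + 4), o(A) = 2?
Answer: 655650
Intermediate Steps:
Q(k, y) = k*(4 + k)
t = -1 (t = -(5 - 2)/3 = -⅓*3 = -1)
E = 450 (E = -2*(-1 - 14)*(2*(4 + 2) + 3) = -(-30)*(2*6 + 3) = -(-30)*(12 + 3) = -(-30)*15 = -2*(-225) = 450)
(47*E)*31 = (47*450)*31 = 21150*31 = 655650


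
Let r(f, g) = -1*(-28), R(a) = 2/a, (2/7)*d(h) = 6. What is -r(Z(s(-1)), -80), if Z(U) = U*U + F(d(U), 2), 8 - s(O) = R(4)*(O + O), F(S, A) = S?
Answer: -28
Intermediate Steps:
d(h) = 21 (d(h) = (7/2)*6 = 21)
s(O) = 8 - O (s(O) = 8 - 2/4*(O + O) = 8 - 2*(¼)*2*O = 8 - 2*O/2 = 8 - O)
Z(U) = 21 + U² (Z(U) = U*U + 21 = U² + 21 = 21 + U²)
r(f, g) = 28
-r(Z(s(-1)), -80) = -1*28 = -28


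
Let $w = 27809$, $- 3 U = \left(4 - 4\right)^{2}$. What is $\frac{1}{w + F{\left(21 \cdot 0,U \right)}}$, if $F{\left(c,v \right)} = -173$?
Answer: $\frac{1}{27636} \approx 3.6185 \cdot 10^{-5}$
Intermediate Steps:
$U = 0$ ($U = - \frac{\left(4 - 4\right)^{2}}{3} = - \frac{0^{2}}{3} = \left(- \frac{1}{3}\right) 0 = 0$)
$\frac{1}{w + F{\left(21 \cdot 0,U \right)}} = \frac{1}{27809 - 173} = \frac{1}{27636}$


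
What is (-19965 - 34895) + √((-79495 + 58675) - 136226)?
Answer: -54860 + I*√157046 ≈ -54860.0 + 396.29*I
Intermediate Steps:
(-19965 - 34895) + √((-79495 + 58675) - 136226) = -54860 + √(-20820 - 136226) = -54860 + √(-157046) = -54860 + I*√157046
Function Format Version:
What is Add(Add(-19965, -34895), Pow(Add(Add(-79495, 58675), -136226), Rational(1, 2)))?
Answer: Add(-54860, Mul(I, Pow(157046, Rational(1, 2)))) ≈ Add(-54860., Mul(396.29, I))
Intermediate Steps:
Add(Add(-19965, -34895), Pow(Add(Add(-79495, 58675), -136226), Rational(1, 2))) = Add(-54860, Pow(Add(-20820, -136226), Rational(1, 2))) = Add(-54860, Pow(-157046, Rational(1, 2))) = Add(-54860, Mul(I, Pow(157046, Rational(1, 2))))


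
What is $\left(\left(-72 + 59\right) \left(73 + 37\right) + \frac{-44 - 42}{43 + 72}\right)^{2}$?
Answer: $\frac{27072095296}{13225} \approx 2.047 \cdot 10^{6}$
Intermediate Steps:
$\left(\left(-72 + 59\right) \left(73 + 37\right) + \frac{-44 - 42}{43 + 72}\right)^{2} = \left(\left(-13\right) 110 - \frac{86}{115}\right)^{2} = \left(-1430 - \frac{86}{115}\right)^{2} = \left(- \frac{164536}{115}\right)^{2} = \frac{27072095296}{13225}$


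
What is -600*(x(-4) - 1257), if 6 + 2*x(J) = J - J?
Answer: 756000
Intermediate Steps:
x(J) = -3 (x(J) = -3 + (J - J)/2 = -3 + (1/2)*0 = -3 + 0 = -3)
-600*(x(-4) - 1257) = -600*(-3 - 1257) = -600*(-1260) = 756000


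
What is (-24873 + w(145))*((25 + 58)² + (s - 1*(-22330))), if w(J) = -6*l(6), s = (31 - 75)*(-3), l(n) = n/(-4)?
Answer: -729783264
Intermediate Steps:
l(n) = -n/4 (l(n) = n*(-¼) = -n/4)
s = 132 (s = -44*(-3) = 132)
w(J) = 9 (w(J) = -(-3)*6/2 = -6*(-3/2) = 9)
(-24873 + w(145))*((25 + 58)² + (s - 1*(-22330))) = (-24873 + 9)*((25 + 58)² + (132 - 1*(-22330))) = -24864*(83² + (132 + 22330)) = -24864*(6889 + 22462) = -24864*29351 = -729783264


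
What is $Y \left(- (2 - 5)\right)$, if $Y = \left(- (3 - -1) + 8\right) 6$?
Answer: $72$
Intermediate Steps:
$Y = 24$ ($Y = \left(- (3 + 1) + 8\right) 6 = \left(\left(-1\right) 4 + 8\right) 6 = \left(-4 + 8\right) 6 = 4 \cdot 6 = 24$)
$Y \left(- (2 - 5)\right) = 24 \left(- (2 - 5)\right) = 24 \left(\left(-1\right) \left(-3\right)\right) = 24 \cdot 3 = 72$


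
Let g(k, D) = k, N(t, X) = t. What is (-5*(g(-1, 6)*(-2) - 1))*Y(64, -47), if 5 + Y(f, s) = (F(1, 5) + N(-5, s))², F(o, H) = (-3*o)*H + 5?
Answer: -1100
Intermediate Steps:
F(o, H) = 5 - 3*H*o (F(o, H) = -3*H*o + 5 = 5 - 3*H*o)
Y(f, s) = 220 (Y(f, s) = -5 + ((5 - 3*5*1) - 5)² = -5 + ((5 - 15) - 5)² = -5 + (-10 - 5)² = -5 + (-15)² = -5 + 225 = 220)
(-5*(g(-1, 6)*(-2) - 1))*Y(64, -47) = -5*(-1*(-2) - 1)*220 = -5*(2 - 1)*220 = -5*1*220 = -5*220 = -1100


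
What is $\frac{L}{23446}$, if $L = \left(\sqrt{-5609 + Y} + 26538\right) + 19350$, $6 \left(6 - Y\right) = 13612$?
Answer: $\frac{22944}{11723} + \frac{i \sqrt{70845}}{70338} \approx 1.9572 + 0.0037841 i$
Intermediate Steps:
$Y = - \frac{6788}{3}$ ($Y = 6 - \frac{6806}{3} = - \frac{6788}{3} \approx -2262.7$)
$L = 45888 + \frac{i \sqrt{70845}}{3}$ ($L = \left(\sqrt{-5609 - \frac{6788}{3}} + 26538\right) + 19350 = \left(\sqrt{- \frac{23615}{3}} + 26538\right) + 19350 = \left(\frac{i \sqrt{70845}}{3} + 26538\right) + 19350 = \left(26538 + \frac{i \sqrt{70845}}{3}\right) + 19350 = 45888 + \frac{i \sqrt{70845}}{3} \approx 45888.0 + 88.722 i$)
$\frac{L}{23446} = \frac{45888 + \frac{i \sqrt{70845}}{3}}{23446} = \left(45888 + \frac{i \sqrt{70845}}{3}\right) \frac{1}{23446} = \frac{22944}{11723} + \frac{i \sqrt{70845}}{70338}$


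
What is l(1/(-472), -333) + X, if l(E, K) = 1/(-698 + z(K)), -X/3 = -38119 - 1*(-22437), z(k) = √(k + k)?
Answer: 11476165661/243935 - 3*I*√74/487870 ≈ 47046.0 - 5.2897e-5*I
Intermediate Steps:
z(k) = √2*√k (z(k) = √(2*k) = √2*√k)
X = 47046 (X = -3*(-38119 - 1*(-22437)) = -3*(-38119 + 22437) = -3*(-15682) = 47046)
l(E, K) = 1/(-698 + √2*√K)
l(1/(-472), -333) + X = 1/(-698 + √2*√(-333)) + 47046 = 1/(-698 + √2*(3*I*√37)) + 47046 = 1/(-698 + 3*I*√74) + 47046 = 47046 + 1/(-698 + 3*I*√74)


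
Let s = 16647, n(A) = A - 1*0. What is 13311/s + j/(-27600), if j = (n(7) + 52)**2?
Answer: 103145131/153152400 ≈ 0.67348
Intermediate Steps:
n(A) = A (n(A) = A + 0 = A)
j = 3481 (j = (7 + 52)**2 = 59**2 = 3481)
13311/s + j/(-27600) = 13311/16647 + 3481/(-27600) = 13311*(1/16647) + 3481*(-1/27600) = 4437/5549 - 3481/27600 = 103145131/153152400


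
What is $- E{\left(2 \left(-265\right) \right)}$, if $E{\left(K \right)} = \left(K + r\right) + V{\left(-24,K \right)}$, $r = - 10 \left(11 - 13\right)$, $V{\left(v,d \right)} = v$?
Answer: $534$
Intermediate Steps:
$r = 20$ ($r = \left(-10\right) \left(-2\right) = 20$)
$E{\left(K \right)} = -4 + K$ ($E{\left(K \right)} = \left(K + 20\right) - 24 = \left(20 + K\right) - 24 = -4 + K$)
$- E{\left(2 \left(-265\right) \right)} = - (-4 + 2 \left(-265\right)) = - (-4 - 530) = \left(-1\right) \left(-534\right) = 534$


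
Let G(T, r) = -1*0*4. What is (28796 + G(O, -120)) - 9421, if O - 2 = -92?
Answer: 19375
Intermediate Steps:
O = -90 (O = 2 - 92 = -90)
G(T, r) = 0 (G(T, r) = 0*4 = 0)
(28796 + G(O, -120)) - 9421 = (28796 + 0) - 9421 = 28796 - 9421 = 19375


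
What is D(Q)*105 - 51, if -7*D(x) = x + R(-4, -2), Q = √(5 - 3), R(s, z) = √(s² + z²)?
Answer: -51 - 30*√5 - 15*√2 ≈ -139.30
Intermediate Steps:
Q = √2 ≈ 1.4142
D(x) = -2*√5/7 - x/7 (D(x) = -(x + √((-4)² + (-2)²))/7 = -(x + √(16 + 4))/7 = -(x + √20)/7 = -(x + 2*√5)/7 = -2*√5/7 - x/7)
D(Q)*105 - 51 = (-2*√5/7 - √2/7)*105 - 51 = (-30*√5 - 15*√2) - 51 = -51 - 30*√5 - 15*√2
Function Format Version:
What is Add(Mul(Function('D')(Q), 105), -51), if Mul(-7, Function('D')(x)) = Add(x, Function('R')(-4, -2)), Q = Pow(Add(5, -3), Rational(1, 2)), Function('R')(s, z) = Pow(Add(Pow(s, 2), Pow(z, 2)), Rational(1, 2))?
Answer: Add(-51, Mul(-30, Pow(5, Rational(1, 2))), Mul(-15, Pow(2, Rational(1, 2)))) ≈ -139.30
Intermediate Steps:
Q = Pow(2, Rational(1, 2)) ≈ 1.4142
Function('D')(x) = Add(Mul(Rational(-2, 7), Pow(5, Rational(1, 2))), Mul(Rational(-1, 7), x)) (Function('D')(x) = Mul(Rational(-1, 7), Add(x, Pow(Add(Pow(-4, 2), Pow(-2, 2)), Rational(1, 2)))) = Mul(Rational(-1, 7), Add(x, Pow(Add(16, 4), Rational(1, 2)))) = Mul(Rational(-1, 7), Add(x, Pow(20, Rational(1, 2)))) = Mul(Rational(-1, 7), Add(x, Mul(2, Pow(5, Rational(1, 2))))) = Add(Mul(Rational(-2, 7), Pow(5, Rational(1, 2))), Mul(Rational(-1, 7), x)))
Add(Mul(Function('D')(Q), 105), -51) = Add(Mul(Add(Mul(Rational(-2, 7), Pow(5, Rational(1, 2))), Mul(Rational(-1, 7), Pow(2, Rational(1, 2)))), 105), -51) = Add(Add(Mul(-30, Pow(5, Rational(1, 2))), Mul(-15, Pow(2, Rational(1, 2)))), -51) = Add(-51, Mul(-30, Pow(5, Rational(1, 2))), Mul(-15, Pow(2, Rational(1, 2))))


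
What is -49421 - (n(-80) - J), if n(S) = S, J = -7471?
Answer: -56812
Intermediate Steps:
-49421 - (n(-80) - J) = -49421 - (-80 - 1*(-7471)) = -49421 - (-80 + 7471) = -49421 - 1*7391 = -49421 - 7391 = -56812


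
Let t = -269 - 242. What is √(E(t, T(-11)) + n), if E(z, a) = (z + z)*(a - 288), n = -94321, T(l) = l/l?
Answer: √198993 ≈ 446.09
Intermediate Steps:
t = -511
T(l) = 1
E(z, a) = 2*z*(-288 + a) (E(z, a) = (2*z)*(-288 + a) = 2*z*(-288 + a))
√(E(t, T(-11)) + n) = √(2*(-511)*(-288 + 1) - 94321) = √(2*(-511)*(-287) - 94321) = √(293314 - 94321) = √198993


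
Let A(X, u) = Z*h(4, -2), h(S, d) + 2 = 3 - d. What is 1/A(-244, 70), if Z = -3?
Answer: -⅑ ≈ -0.11111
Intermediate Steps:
h(S, d) = 1 - d (h(S, d) = -2 + (3 - d) = 1 - d)
A(X, u) = -9 (A(X, u) = -3*(1 - 1*(-2)) = -3*(1 + 2) = -3*3 = -9)
1/A(-244, 70) = 1/(-9) = -⅑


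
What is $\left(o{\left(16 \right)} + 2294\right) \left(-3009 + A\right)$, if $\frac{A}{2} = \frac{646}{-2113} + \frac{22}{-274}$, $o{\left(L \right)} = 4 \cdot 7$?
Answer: $- \frac{2023093163718}{289481} \approx -6.9887 \cdot 10^{6}$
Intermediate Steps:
$o{\left(L \right)} = 28$
$A = - \frac{223490}{289481}$ ($A = 2 \left(\frac{646}{-2113} + \frac{22}{-274}\right) = 2 \left(646 \left(- \frac{1}{2113}\right) + 22 \left(- \frac{1}{274}\right)\right) = 2 \left(- \frac{646}{2113} - \frac{11}{137}\right) = 2 \left(- \frac{111745}{289481}\right) = - \frac{223490}{289481} \approx -0.77204$)
$\left(o{\left(16 \right)} + 2294\right) \left(-3009 + A\right) = \left(28 + 2294\right) \left(-3009 - \frac{223490}{289481}\right) = 2322 \left(- \frac{871271819}{289481}\right) = - \frac{2023093163718}{289481}$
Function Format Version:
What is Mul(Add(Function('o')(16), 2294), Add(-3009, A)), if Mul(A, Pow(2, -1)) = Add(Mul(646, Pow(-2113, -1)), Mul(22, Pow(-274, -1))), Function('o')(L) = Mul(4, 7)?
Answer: Rational(-2023093163718, 289481) ≈ -6.9887e+6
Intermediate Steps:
Function('o')(L) = 28
A = Rational(-223490, 289481) (A = Mul(2, Add(Mul(646, Pow(-2113, -1)), Mul(22, Pow(-274, -1)))) = Mul(2, Add(Mul(646, Rational(-1, 2113)), Mul(22, Rational(-1, 274)))) = Mul(2, Add(Rational(-646, 2113), Rational(-11, 137))) = Mul(2, Rational(-111745, 289481)) = Rational(-223490, 289481) ≈ -0.77204)
Mul(Add(Function('o')(16), 2294), Add(-3009, A)) = Mul(Add(28, 2294), Add(-3009, Rational(-223490, 289481))) = Mul(2322, Rational(-871271819, 289481)) = Rational(-2023093163718, 289481)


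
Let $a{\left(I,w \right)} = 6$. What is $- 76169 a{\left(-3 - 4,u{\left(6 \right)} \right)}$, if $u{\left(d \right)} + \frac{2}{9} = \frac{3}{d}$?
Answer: $-457014$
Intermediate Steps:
$u{\left(d \right)} = - \frac{2}{9} + \frac{3}{d}$
$- 76169 a{\left(-3 - 4,u{\left(6 \right)} \right)} = \left(-76169\right) 6 = -457014$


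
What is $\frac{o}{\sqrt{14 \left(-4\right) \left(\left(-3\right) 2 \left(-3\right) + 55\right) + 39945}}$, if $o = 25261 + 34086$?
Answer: $\frac{59347 \sqrt{35857}}{35857} \approx 313.41$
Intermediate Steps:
$o = 59347$
$\frac{o}{\sqrt{14 \left(-4\right) \left(\left(-3\right) 2 \left(-3\right) + 55\right) + 39945}} = \frac{59347}{\sqrt{14 \left(-4\right) \left(\left(-3\right) 2 \left(-3\right) + 55\right) + 39945}} = \frac{59347}{\sqrt{- 56 \left(\left(-6\right) \left(-3\right) + 55\right) + 39945}} = \frac{59347}{\sqrt{- 56 \left(18 + 55\right) + 39945}} = \frac{59347}{\sqrt{\left(-56\right) 73 + 39945}} = \frac{59347}{\sqrt{-4088 + 39945}} = \frac{59347}{\sqrt{35857}} = 59347 \frac{\sqrt{35857}}{35857} = \frac{59347 \sqrt{35857}}{35857}$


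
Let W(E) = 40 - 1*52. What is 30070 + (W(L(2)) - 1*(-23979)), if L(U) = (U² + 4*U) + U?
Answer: 54037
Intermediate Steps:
L(U) = U² + 5*U
W(E) = -12 (W(E) = 40 - 52 = -12)
30070 + (W(L(2)) - 1*(-23979)) = 30070 + (-12 - 1*(-23979)) = 30070 + (-12 + 23979) = 30070 + 23967 = 54037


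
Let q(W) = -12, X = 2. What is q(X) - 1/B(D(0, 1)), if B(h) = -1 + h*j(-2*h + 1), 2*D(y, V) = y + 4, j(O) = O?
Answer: -83/7 ≈ -11.857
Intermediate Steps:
D(y, V) = 2 + y/2 (D(y, V) = (y + 4)/2 = (4 + y)/2 = 2 + y/2)
B(h) = -1 + h*(1 - 2*h) (B(h) = -1 + h*(-2*h + 1) = -1 + h*(1 - 2*h))
q(X) - 1/B(D(0, 1)) = -12 - 1/(-1 + (2 + (1/2)*0) - 2*(2 + (1/2)*0)**2) = -12 - 1/(-1 + (2 + 0) - 2*(2 + 0)**2) = -12 - 1/(-1 + 2 - 2*2**2) = -12 - 1/(-1 + 2 - 2*4) = -12 - 1/(-1 + 2 - 8) = -12 - 1/(-7) = -12 - 1*(-1/7) = -12 + 1/7 = -83/7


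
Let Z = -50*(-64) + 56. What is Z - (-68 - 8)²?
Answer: -2520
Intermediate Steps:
Z = 3256 (Z = 3200 + 56 = 3256)
Z - (-68 - 8)² = 3256 - (-68 - 8)² = 3256 - 1*(-76)² = 3256 - 1*5776 = 3256 - 5776 = -2520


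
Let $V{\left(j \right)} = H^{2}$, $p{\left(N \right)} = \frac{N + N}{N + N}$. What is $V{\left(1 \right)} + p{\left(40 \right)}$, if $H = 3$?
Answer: $10$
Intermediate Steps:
$p{\left(N \right)} = 1$ ($p{\left(N \right)} = \frac{2 N}{2 N} = 2 N \frac{1}{2 N} = 1$)
$V{\left(j \right)} = 9$ ($V{\left(j \right)} = 3^{2} = 9$)
$V{\left(1 \right)} + p{\left(40 \right)} = 9 + 1 = 10$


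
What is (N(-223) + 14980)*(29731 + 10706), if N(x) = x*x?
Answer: 2616637833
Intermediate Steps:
N(x) = x**2
(N(-223) + 14980)*(29731 + 10706) = ((-223)**2 + 14980)*(29731 + 10706) = (49729 + 14980)*40437 = 64709*40437 = 2616637833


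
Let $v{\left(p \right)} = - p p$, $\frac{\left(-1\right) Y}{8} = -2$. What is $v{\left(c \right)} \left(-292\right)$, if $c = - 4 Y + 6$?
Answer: $982288$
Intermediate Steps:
$Y = 16$ ($Y = \left(-8\right) \left(-2\right) = 16$)
$c = -58$ ($c = \left(-4\right) 16 + 6 = -64 + 6 = -58$)
$v{\left(p \right)} = - p^{2}$
$v{\left(c \right)} \left(-292\right) = - \left(-58\right)^{2} \left(-292\right) = \left(-1\right) 3364 \left(-292\right) = \left(-3364\right) \left(-292\right) = 982288$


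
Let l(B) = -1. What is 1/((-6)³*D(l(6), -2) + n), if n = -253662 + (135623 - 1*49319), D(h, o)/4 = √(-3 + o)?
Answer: I/(6*(-27893*I + 144*√5)) ≈ -5.9744e-6 + 6.8968e-8*I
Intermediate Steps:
D(h, o) = 4*√(-3 + o)
n = -167358 (n = -253662 + (135623 - 49319) = -253662 + 86304 = -167358)
1/((-6)³*D(l(6), -2) + n) = 1/((-6)³*(4*√(-3 - 2)) - 167358) = 1/(-864*√(-5) - 167358) = 1/(-864*I*√5 - 167358) = 1/(-167358 - 864*I*√5)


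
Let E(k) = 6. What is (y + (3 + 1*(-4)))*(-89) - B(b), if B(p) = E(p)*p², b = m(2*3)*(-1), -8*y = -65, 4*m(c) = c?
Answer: -5181/8 ≈ -647.63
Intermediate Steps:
m(c) = c/4
y = 65/8 (y = -⅛*(-65) = 65/8 ≈ 8.1250)
b = -3/2 (b = ((2*3)/4)*(-1) = ((¼)*6)*(-1) = (3/2)*(-1) = -3/2 ≈ -1.5000)
B(p) = 6*p²
(y + (3 + 1*(-4)))*(-89) - B(b) = (65/8 + (3 + 1*(-4)))*(-89) - 6*(-3/2)² = (65/8 + (3 - 4))*(-89) - 6*9/4 = (65/8 - 1)*(-89) - 1*27/2 = (57/8)*(-89) - 27/2 = -5073/8 - 27/2 = -5181/8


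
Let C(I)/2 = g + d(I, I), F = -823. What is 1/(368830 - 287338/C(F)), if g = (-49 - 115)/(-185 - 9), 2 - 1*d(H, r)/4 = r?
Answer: 320182/118078791167 ≈ 2.7116e-6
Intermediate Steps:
d(H, r) = 8 - 4*r
g = 82/97 (g = -164/(-194) = -164*(-1/194) = 82/97 ≈ 0.84536)
C(I) = 1716/97 - 8*I (C(I) = 2*(82/97 + (8 - 4*I)) = 2*(858/97 - 4*I) = 1716/97 - 8*I)
1/(368830 - 287338/C(F)) = 1/(368830 - 287338/(1716/97 - 8*(-823))) = 1/(368830 - 287338/(1716/97 + 6584)) = 1/(368830 - 287338/640364/97) = 1/(368830 - 287338*97/640364) = 1/(368830 - 13935893/320182) = 1/(118078791167/320182) = 320182/118078791167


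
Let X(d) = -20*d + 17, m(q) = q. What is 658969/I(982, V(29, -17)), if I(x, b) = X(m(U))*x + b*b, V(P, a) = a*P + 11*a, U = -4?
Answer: 658969/557654 ≈ 1.1817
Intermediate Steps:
V(P, a) = 11*a + P*a (V(P, a) = P*a + 11*a = 11*a + P*a)
X(d) = 17 - 20*d
I(x, b) = b² + 97*x (I(x, b) = (17 - 20*(-4))*x + b*b = (17 + 80)*x + b² = 97*x + b² = b² + 97*x)
658969/I(982, V(29, -17)) = 658969/((-17*(11 + 29))² + 97*982) = 658969/((-17*40)² + 95254) = 658969/((-680)² + 95254) = 658969/(462400 + 95254) = 658969/557654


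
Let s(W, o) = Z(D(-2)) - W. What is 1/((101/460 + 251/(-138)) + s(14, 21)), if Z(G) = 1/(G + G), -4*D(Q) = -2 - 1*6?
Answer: -690/10591 ≈ -0.065150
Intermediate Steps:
D(Q) = 2 (D(Q) = -(-2 - 1*6)/4 = -(-2 - 6)/4 = -1/4*(-8) = 2)
Z(G) = 1/(2*G)
s(W, o) = 1/4 - W (s(W, o) = (1/2)/2 - W = (1/2)*(1/2) - W = 1/4 - W)
1/((101/460 + 251/(-138)) + s(14, 21)) = 1/((101/460 + 251/(-138)) + (1/4 - 1*14)) = 1/((101*(1/460) + 251*(-1/138)) + (1/4 - 14)) = 1/((101/460 - 251/138) - 55/4) = 1/(-2207/1380 - 55/4) = 1/(-10591/690) = -690/10591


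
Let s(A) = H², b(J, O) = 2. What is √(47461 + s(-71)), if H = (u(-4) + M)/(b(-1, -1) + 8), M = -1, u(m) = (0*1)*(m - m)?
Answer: √4746101/10 ≈ 217.86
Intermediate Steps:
u(m) = 0 (u(m) = 0*0 = 0)
H = -⅒ (H = (0 - 1)/(2 + 8) = -1/10 = -1*⅒ = -⅒ ≈ -0.10000)
s(A) = 1/100 (s(A) = (-⅒)² = 1/100)
√(47461 + s(-71)) = √(47461 + 1/100) = √(4746101/100) = √4746101/10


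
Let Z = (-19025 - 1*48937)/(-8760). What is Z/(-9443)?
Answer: -11327/13786780 ≈ -0.00082158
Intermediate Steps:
Z = 11327/1460 (Z = (-19025 - 48937)*(-1/8760) = -67962*(-1/8760) = 11327/1460 ≈ 7.7582)
Z/(-9443) = (11327/1460)/(-9443) = (11327/1460)*(-1/9443) = -11327/13786780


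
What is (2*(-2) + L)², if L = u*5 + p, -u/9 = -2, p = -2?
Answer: 7056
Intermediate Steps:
u = 18 (u = -9*(-2) = 18)
L = 88 (L = 18*5 - 2 = 90 - 2 = 88)
(2*(-2) + L)² = (2*(-2) + 88)² = (-4 + 88)² = 84² = 7056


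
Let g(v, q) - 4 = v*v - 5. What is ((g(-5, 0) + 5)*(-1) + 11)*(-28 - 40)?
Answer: 1224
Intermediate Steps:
g(v, q) = -1 + v² (g(v, q) = 4 + (v*v - 5) = 4 + (v² - 5) = 4 + (-5 + v²) = -1 + v²)
((g(-5, 0) + 5)*(-1) + 11)*(-28 - 40) = (((-1 + (-5)²) + 5)*(-1) + 11)*(-28 - 40) = (((-1 + 25) + 5)*(-1) + 11)*(-68) = ((24 + 5)*(-1) + 11)*(-68) = (29*(-1) + 11)*(-68) = (-29 + 11)*(-68) = -18*(-68) = 1224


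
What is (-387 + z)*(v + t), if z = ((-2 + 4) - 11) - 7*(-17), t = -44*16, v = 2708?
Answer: -555108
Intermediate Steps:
t = -704
z = 110 (z = (2 - 11) + 119 = -9 + 119 = 110)
(-387 + z)*(v + t) = (-387 + 110)*(2708 - 704) = -277*2004 = -555108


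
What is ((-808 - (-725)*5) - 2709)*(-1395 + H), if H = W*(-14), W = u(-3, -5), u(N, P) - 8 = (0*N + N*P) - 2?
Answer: -182412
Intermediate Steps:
u(N, P) = 6 + N*P (u(N, P) = 8 + ((0*N + N*P) - 2) = 8 + ((0 + N*P) - 2) = 8 + (N*P - 2) = 8 + (-2 + N*P) = 6 + N*P)
W = 21 (W = 6 - 3*(-5) = 6 + 15 = 21)
H = -294 (H = 21*(-14) = -294)
((-808 - (-725)*5) - 2709)*(-1395 + H) = ((-808 - (-725)*5) - 2709)*(-1395 - 294) = ((-808 - 1*(-3625)) - 2709)*(-1689) = ((-808 + 3625) - 2709)*(-1689) = (2817 - 2709)*(-1689) = 108*(-1689) = -182412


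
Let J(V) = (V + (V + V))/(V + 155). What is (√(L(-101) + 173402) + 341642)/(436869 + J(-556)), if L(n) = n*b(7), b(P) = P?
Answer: 19571206/25026591 + 401*√172695/175186137 ≈ 0.78297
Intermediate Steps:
L(n) = 7*n (L(n) = n*7 = 7*n)
J(V) = 3*V/(155 + V) (J(V) = (V + 2*V)/(155 + V) = (3*V)/(155 + V) = 3*V/(155 + V))
(√(L(-101) + 173402) + 341642)/(436869 + J(-556)) = (√(7*(-101) + 173402) + 341642)/(436869 + 3*(-556)/(155 - 556)) = (√(-707 + 173402) + 341642)/(436869 + 3*(-556)/(-401)) = (√172695 + 341642)/(436869 + 3*(-556)*(-1/401)) = (341642 + √172695)/(436869 + 1668/401) = (341642 + √172695)/(175186137/401) = (341642 + √172695)*(401/175186137) = 19571206/25026591 + 401*√172695/175186137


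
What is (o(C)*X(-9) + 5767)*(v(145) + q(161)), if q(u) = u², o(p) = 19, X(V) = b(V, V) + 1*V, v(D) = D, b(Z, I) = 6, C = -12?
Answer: 148836860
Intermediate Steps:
X(V) = 6 + V (X(V) = 6 + 1*V = 6 + V)
(o(C)*X(-9) + 5767)*(v(145) + q(161)) = (19*(6 - 9) + 5767)*(145 + 161²) = (19*(-3) + 5767)*(145 + 25921) = (-57 + 5767)*26066 = 5710*26066 = 148836860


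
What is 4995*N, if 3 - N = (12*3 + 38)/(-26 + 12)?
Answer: 289710/7 ≈ 41387.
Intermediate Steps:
N = 58/7 (N = 3 - (12*3 + 38)/(-26 + 12) = 3 - (36 + 38)/(-14) = 3 - 74*(-1)/14 = 3 - 1*(-37/7) = 3 + 37/7 = 58/7 ≈ 8.2857)
4995*N = 4995*(58/7) = 289710/7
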